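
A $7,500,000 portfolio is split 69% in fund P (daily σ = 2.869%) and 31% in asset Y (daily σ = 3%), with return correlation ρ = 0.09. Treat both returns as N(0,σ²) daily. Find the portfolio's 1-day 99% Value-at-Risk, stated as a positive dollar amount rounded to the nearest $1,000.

$395,000

σ_p² = 0.69²·2.869² + 0.31²·3² + 2·0.09·0.69·0.31·2.869·3 = 5.1151 (%²).
σ_p = √5.1151 = 2.262%.
At 99%, z = 2.326.
VaR = 2.326 × 2.262% = 5.261%; on $7,500,000 that is $394,575.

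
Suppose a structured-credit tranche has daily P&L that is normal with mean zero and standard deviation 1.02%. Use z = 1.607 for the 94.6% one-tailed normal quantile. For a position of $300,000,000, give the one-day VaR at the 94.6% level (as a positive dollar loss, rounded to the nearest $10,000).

$4,920,000

VaR = z·σ = 1.607 × 1.02% = 1.639%.
On $300,000,000: 0.01639 × $300,000,000 = $4,917,000.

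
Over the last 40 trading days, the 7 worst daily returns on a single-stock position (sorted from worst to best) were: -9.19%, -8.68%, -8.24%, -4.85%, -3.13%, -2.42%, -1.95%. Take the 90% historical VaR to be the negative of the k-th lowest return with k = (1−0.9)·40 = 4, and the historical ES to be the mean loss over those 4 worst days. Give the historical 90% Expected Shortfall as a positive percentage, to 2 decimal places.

The 4 worst returns sum to -30.96%.
ES = −(-30.96%) / 4 = 7.74%.

7.74%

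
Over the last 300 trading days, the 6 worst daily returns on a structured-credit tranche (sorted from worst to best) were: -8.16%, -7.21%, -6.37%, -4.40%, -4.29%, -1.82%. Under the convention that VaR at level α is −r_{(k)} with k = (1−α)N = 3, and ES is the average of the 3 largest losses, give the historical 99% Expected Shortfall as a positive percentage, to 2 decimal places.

The 3 worst returns sum to -21.74%.
ES = −(-21.74%) / 3 = 7.2466…% ≈ 7.25%.

7.25%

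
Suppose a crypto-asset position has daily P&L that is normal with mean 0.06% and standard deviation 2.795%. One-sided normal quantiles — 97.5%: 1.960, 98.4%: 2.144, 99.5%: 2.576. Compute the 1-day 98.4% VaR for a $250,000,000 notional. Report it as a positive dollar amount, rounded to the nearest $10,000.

VaR = −μ + z·σ = −(0.06%) + 2.144 × 2.795% = 5.932%.
On $250,000,000: 0.05932 × $250,000,000 = $14,830,000.

$14,830,000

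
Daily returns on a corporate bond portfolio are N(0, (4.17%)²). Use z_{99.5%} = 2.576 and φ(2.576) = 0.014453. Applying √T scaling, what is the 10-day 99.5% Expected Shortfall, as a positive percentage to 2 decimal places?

38.12%

σ_{10d} = 4.17% × √10 = 13.187%.
ES multiplier = φ(z)/(1−α) = 0.014453/0.005 = 2.891.
ES = 13.187% × 2.891 = 38.124%.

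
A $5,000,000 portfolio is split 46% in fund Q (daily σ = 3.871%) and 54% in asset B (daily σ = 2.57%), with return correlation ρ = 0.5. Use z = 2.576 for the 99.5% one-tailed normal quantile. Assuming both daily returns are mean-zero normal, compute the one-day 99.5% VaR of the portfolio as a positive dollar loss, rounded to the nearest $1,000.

$354,000

σ_p² = 0.46²·3.871² + 0.54²·2.57² + 2·0.5·0.46·0.54·3.871·2.57 = 7.5679 (%²).
σ_p = √7.5679 = 2.751%.
VaR = 2.576 × 2.751% = 7.087%; on $5,000,000 that is $354,350.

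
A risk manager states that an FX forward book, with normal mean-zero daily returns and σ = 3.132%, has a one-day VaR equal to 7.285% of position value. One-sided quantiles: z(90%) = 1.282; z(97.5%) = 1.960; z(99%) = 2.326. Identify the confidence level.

99%

Implied z = VaR/σ = 7.285 / 3.132 = 2.326.
This matches z(99%) = 2.326.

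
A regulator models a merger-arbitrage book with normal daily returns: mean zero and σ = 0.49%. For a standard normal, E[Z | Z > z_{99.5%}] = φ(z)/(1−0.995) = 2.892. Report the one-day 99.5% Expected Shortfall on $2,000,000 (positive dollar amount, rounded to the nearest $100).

$28,300

ES = 0.49% × 2.892 = 1.417%.
On $2,000,000: 0.01417 × $2,000,000 = $28,340.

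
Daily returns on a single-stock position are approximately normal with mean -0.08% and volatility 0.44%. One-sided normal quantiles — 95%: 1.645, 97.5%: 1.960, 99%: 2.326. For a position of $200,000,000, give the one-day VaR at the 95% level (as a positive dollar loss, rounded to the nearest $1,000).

VaR = −μ + z·σ = −(-0.08%) + 1.645 × 0.44% = 0.804%.
On $200,000,000: 0.00804 × $200,000,000 = $1,608,000.

$1,608,000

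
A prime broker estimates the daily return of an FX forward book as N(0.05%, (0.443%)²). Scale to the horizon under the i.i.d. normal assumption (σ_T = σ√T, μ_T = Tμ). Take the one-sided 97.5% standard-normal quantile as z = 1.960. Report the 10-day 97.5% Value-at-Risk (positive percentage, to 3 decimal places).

2.246%

σ_{10d} = 0.443% × √10 = 1.401%; μ_{10d} = 10 × 0.05% = 0.500%.
VaR = −(0.500%) + 1.960 × 1.401% = 2.246%.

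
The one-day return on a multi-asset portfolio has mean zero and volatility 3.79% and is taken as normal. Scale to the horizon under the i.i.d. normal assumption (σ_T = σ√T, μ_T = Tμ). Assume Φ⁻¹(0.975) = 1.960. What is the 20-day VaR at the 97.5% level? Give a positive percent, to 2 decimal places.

33.22%

σ_{20d} = 3.79% × √20 = 16.949%.
VaR = 1.960 × 16.949% = 33.220%.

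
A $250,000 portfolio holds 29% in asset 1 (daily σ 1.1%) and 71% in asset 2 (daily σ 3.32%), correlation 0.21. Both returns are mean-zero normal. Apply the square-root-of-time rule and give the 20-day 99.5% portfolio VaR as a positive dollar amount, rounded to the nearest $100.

$70,400

σ_p = √(0.29²·1.1² + 0.71²·3.32² + 2·0.21·0.29·0.71·1.1·3.32) = 2.444%.
σ_{20d} = 2.444% × √20 = 10.930%.
z(99.5%) = 2.576.
VaR = 2.576 × 10.930% = 28.156%; on $250,000 that is $70,390.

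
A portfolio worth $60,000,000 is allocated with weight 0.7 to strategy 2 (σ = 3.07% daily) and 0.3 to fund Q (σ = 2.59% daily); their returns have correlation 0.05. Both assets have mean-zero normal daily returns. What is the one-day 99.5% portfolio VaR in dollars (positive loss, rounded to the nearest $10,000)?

$3,590,000

σ_p² = 0.7²·3.07² + 0.3²·2.59² + 2·0.05·0.7·0.3·3.07·2.59 = 5.3889 (%²).
σ_p = √5.3889 = 2.321%.
At 99.5%, z = 2.576.
VaR = 2.576 × 2.321% = 5.979%; on $60,000,000 that is $3,587,400.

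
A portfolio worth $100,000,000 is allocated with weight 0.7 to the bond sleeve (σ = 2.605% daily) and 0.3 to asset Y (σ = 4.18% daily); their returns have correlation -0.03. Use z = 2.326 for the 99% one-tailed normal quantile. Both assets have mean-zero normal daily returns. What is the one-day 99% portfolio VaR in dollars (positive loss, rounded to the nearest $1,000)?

$5,075,000

σ_p² = 0.7²·2.605² + 0.3²·4.18² + 2·-0.03·0.7·0.3·2.605·4.18 = 4.7605 (%²).
σ_p = √4.7605 = 2.182%.
VaR = 2.326 × 2.182% = 5.075%; on $100,000,000 that is $5,075,000.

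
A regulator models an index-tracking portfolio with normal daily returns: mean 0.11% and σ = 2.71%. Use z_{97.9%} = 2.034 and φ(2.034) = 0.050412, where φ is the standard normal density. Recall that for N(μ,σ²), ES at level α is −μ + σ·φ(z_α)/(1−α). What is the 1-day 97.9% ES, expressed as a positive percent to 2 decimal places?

6.40%

Tail multiplier: φ(z)/(1−α) = 0.050412 / 0.021 = 2.401.
ES = −(0.11%) + 2.71% × 2.401 = 6.397%.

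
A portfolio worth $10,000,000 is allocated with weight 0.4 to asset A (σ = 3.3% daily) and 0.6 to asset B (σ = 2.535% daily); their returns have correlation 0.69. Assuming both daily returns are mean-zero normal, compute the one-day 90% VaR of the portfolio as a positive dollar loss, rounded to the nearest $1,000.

$335,000

σ_p² = 0.4²·3.3² + 0.6²·2.535² + 2·0.69·0.4·0.6·3.3·2.535 = 6.8265 (%²).
σ_p = √6.8265 = 2.613%.
At 90%, z = 1.282.
VaR = 1.282 × 2.613% = 3.350%; on $10,000,000 that is $335,000.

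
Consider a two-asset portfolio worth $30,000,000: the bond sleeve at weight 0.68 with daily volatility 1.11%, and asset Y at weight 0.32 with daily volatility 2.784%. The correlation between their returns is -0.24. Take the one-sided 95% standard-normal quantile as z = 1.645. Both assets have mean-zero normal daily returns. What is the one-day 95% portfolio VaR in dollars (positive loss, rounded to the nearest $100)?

σ_p² = 0.68²·1.11² + 0.32²·2.784² + 2·-0.24·0.68·0.32·1.11·2.784 = 1.0406 (%²).
σ_p = √1.0406 = 1.020%.
VaR = 1.645 × 1.020% = 1.678%; on $30,000,000 that is $503,400.

$503,400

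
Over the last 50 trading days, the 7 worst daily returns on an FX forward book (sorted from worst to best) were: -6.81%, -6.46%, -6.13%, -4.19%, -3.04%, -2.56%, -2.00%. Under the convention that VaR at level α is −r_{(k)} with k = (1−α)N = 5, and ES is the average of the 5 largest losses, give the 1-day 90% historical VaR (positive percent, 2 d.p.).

3.04%

k = 5; the 5th lowest return is -3.04%, so VaR = 3.04%.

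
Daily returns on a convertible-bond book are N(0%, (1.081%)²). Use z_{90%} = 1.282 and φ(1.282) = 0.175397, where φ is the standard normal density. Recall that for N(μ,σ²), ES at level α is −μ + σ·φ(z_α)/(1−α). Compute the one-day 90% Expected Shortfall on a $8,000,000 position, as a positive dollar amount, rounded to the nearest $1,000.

Tail multiplier: φ(z)/(1−α) = 0.175397 / 0.1 = 1.754.
ES = 1.081% × 1.754 = 1.896%.
On $8,000,000: 0.01896 × $8,000,000 = $151,680.

$152,000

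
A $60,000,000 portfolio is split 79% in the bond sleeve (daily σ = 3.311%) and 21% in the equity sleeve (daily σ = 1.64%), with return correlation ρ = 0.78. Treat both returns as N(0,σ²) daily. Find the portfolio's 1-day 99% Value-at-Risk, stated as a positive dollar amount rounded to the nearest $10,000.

σ_p² = 0.79²·3.311² + 0.21²·1.64² + 2·0.78·0.79·0.21·3.311·1.64 = 8.3658 (%²).
σ_p = √8.3658 = 2.892%.
At 99%, z = 2.326.
VaR = 2.326 × 2.892% = 6.727%; on $60,000,000 that is $4,036,200.

$4,040,000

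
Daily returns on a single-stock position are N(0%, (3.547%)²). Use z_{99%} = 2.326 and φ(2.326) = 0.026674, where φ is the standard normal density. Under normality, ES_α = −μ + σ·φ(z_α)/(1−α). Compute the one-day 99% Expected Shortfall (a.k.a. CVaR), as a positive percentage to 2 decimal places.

Tail multiplier: φ(z)/(1−α) = 0.026674 / 0.01 = 2.667.
ES = 3.547% × 2.667 = 9.460%.

9.46%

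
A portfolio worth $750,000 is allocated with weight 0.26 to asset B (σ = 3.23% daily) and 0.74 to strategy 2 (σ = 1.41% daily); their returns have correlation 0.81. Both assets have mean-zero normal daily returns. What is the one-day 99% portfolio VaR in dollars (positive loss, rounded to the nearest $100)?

$31,300

σ_p² = 0.26²·3.23² + 0.74²·1.41² + 2·0.81·0.26·0.74·3.23·1.41 = 3.2135 (%²).
σ_p = √3.2135 = 1.793%.
At 99%, z = 2.326.
VaR = 2.326 × 1.793% = 4.171%; on $750,000 that is $31,283.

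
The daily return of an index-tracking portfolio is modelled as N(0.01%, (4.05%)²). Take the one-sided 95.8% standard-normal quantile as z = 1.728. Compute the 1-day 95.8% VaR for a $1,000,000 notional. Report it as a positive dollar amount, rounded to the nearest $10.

VaR = −μ + z·σ = −(0.01%) + 1.728 × 4.05% = 6.988%.
On $1,000,000: 0.06988 × $1,000,000 = $69,880.

$69,880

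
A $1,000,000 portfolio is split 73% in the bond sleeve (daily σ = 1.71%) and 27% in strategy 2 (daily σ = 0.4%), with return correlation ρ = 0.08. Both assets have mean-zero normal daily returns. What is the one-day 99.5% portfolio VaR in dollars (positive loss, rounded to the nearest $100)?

σ_p² = 0.73²·1.71² + 0.27²·0.4² + 2·0.08·0.73·0.27·1.71·0.4 = 1.5915 (%²).
σ_p = √1.5915 = 1.262%.
At 99.5%, z = 2.576.
VaR = 2.576 × 1.262% = 3.251%; on $1,000,000 that is $32,510.

$32,500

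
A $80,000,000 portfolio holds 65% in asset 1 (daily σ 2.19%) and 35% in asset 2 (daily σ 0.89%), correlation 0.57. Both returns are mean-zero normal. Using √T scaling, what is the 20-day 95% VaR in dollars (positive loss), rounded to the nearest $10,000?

$9,540,000

σ_p = √(0.65²·2.19² + 0.35²·0.89² + 2·0.57·0.65·0.35·2.19·0.89) = 1.621%.
σ_{20d} = 1.621% × √20 = 7.249%.
z(95%) = 1.645.
VaR = 1.645 × 7.249% = 11.925%; on $80,000,000 that is $9,540,000.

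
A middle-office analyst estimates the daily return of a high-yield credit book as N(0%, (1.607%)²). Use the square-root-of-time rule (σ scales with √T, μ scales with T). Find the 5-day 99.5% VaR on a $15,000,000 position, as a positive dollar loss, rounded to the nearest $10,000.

At 99.5%, z = 2.576.
σ_{5d} = 1.607% × √5 = 3.593%.
VaR = 2.576 × 3.593% = 9.256%.
On $15,000,000: 0.09256 × $15,000,000 = $1,388,400.

$1,390,000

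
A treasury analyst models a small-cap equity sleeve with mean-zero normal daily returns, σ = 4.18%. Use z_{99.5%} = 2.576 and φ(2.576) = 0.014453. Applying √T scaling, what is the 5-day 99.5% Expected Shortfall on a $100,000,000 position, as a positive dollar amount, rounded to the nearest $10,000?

$27,020,000

σ_{5d} = 4.18% × √5 = 9.347%.
ES multiplier = φ(z)/(1−α) = 0.014453/0.005 = 2.891.
ES = 9.347% × 2.891 = 27.022%; on $100,000,000: $27,022,000.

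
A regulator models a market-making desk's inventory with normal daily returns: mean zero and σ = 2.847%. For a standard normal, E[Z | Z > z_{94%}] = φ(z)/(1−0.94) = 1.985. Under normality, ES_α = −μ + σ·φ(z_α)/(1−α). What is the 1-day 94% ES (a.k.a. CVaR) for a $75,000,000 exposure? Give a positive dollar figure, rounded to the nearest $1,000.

$4,238,000

ES = 2.847% × 1.985 = 5.651%.
On $75,000,000: 0.05651 × $75,000,000 = $4,238,250.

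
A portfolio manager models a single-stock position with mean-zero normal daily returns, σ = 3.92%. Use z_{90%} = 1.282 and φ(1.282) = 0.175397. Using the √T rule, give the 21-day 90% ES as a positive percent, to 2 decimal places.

σ_{21d} = 3.92% × √21 = 17.964%.
ES multiplier = φ(z)/(1−α) = 0.175397/0.1 = 1.754.
ES = 17.964% × 1.754 = 31.509%.

31.51%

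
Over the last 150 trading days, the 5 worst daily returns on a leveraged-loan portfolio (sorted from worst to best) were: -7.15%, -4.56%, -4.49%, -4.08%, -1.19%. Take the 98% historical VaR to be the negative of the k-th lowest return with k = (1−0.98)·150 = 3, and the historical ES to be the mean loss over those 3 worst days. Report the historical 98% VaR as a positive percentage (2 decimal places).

k = 3; the 3rd lowest return is -4.49%, so VaR = 4.49%.

4.49%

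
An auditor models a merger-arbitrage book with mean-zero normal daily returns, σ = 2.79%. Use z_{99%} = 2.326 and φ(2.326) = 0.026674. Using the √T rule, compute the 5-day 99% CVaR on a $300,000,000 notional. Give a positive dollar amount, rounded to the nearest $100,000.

$49,900,000

σ_{5d} = 2.79% × √5 = 6.239%.
ES multiplier = φ(z)/(1−α) = 0.026674/0.01 = 2.667.
ES = 6.239% × 2.667 = 16.639%; on $300,000,000: $49,917,000.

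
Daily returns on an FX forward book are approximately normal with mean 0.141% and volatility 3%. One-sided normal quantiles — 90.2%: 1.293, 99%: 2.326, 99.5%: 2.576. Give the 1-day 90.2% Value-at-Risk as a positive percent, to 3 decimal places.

VaR = −μ + z·σ = −(0.141%) + 1.293 × 3% = 3.738%.

3.738%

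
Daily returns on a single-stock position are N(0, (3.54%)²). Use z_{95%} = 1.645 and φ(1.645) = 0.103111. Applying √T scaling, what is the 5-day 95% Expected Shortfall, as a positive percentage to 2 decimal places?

16.32%

σ_{5d} = 3.54% × √5 = 7.916%.
ES multiplier = φ(z)/(1−α) = 0.103111/0.05 = 2.062.
ES = 7.916% × 2.062 = 16.323%.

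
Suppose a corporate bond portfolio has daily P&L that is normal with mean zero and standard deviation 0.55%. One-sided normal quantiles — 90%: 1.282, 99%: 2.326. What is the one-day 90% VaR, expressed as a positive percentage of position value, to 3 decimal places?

0.705%

VaR = z·σ = 1.282 × 0.55% = 0.705%.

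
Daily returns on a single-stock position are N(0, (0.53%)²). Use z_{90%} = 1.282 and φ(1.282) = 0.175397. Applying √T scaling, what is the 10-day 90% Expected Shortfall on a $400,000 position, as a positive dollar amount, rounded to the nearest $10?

$11,760

σ_{10d} = 0.53% × √10 = 1.676%.
ES multiplier = φ(z)/(1−α) = 0.175397/0.1 = 1.754.
ES = 1.676% × 1.754 = 2.940%; on $400,000: $11,760.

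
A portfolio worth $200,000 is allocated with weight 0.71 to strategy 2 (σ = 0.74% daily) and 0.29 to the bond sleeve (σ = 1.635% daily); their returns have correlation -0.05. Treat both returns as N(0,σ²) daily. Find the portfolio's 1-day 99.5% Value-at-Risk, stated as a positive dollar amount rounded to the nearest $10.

$3,550

σ_p² = 0.71²·0.74² + 0.29²·1.635² + 2·-0.05·0.71·0.29·0.74·1.635 = 0.4760 (%²).
σ_p = √0.4760 = 0.690%.
At 99.5%, z = 2.576.
VaR = 2.576 × 0.690% = 1.777%; on $200,000 that is $3,554.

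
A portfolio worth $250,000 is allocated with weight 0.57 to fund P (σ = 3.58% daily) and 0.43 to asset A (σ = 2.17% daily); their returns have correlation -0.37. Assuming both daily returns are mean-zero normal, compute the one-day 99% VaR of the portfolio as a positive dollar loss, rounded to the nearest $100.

σ_p² = 0.57²·3.58² + 0.43²·2.17² + 2·-0.37·0.57·0.43·3.58·2.17 = 3.6257 (%²).
σ_p = √3.6257 = 1.904%.
At 99%, z = 2.326.
VaR = 2.326 × 1.904% = 4.429%; on $250,000 that is $11,072.

$11,100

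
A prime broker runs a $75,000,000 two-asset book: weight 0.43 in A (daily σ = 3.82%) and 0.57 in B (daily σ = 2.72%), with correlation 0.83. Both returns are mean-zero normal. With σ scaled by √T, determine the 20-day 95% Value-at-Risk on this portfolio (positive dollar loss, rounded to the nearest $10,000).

σ_p = √(0.43²·3.82² + 0.57²·2.72² + 2·0.83·0.43·0.57·3.82·2.72) = 3.054%.
σ_{20d} = 3.054% × √20 = 13.658%.
z(95%) = 1.645.
VaR = 1.645 × 13.658% = 22.467%; on $75,000,000 that is $16,850,250.

$16,850,000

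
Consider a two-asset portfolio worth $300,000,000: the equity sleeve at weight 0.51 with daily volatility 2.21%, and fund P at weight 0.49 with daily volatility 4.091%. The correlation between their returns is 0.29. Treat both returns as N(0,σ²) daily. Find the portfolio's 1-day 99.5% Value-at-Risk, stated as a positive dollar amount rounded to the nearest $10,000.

$19,850,000

σ_p² = 0.51²·2.21² + 0.49²·4.091² + 2·0.29·0.51·0.49·2.21·4.091 = 6.5992 (%²).
σ_p = √6.5992 = 2.569%.
At 99.5%, z = 2.576.
VaR = 2.576 × 2.569% = 6.618%; on $300,000,000 that is $19,854,000.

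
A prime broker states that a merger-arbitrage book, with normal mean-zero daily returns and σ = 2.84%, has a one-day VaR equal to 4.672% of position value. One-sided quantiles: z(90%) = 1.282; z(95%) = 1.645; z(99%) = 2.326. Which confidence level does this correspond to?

Implied z = VaR/σ = 4.672 / 2.84 = 1.645.
This matches z(95%) = 1.645.

95%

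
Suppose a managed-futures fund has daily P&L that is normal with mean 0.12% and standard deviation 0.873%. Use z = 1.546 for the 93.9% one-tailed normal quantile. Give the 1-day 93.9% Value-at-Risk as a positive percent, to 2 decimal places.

1.23%

VaR = −μ + z·σ = −(0.12%) + 1.546 × 0.873% = 1.230%.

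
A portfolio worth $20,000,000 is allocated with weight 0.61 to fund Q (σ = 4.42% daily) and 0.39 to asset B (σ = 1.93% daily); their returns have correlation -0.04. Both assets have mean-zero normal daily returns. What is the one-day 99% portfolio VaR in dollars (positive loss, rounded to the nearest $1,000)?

σ_p² = 0.61²·4.42² + 0.39²·1.93² + 2·-0.04·0.61·0.39·4.42·1.93 = 7.6737 (%²).
σ_p = √7.6737 = 2.770%.
At 99%, z = 2.326.
VaR = 2.326 × 2.770% = 6.443%; on $20,000,000 that is $1,288,600.

$1,289,000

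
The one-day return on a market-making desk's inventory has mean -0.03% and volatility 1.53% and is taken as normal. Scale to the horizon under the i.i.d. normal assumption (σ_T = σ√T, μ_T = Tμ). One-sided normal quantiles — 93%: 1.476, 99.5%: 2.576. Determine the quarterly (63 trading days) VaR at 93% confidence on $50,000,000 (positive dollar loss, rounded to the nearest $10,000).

$9,910,000

σ_{63d} = 1.53% × √63 = 12.144%; μ_{63d} = 63 × -0.03% = -1.890%.
VaR = −(-1.890%) + 1.476 × 12.144% = 19.815%.
On $50,000,000: 0.19815 × $50,000,000 = $9,907,500.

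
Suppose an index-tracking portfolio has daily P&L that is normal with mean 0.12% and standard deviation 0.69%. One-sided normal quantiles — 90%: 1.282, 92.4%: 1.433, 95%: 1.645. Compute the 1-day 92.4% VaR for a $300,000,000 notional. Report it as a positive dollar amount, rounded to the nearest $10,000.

VaR = −μ + z·σ = −(0.12%) + 1.433 × 0.69% = 0.869%.
On $300,000,000: 0.00869 × $300,000,000 = $2,607,000.

$2,610,000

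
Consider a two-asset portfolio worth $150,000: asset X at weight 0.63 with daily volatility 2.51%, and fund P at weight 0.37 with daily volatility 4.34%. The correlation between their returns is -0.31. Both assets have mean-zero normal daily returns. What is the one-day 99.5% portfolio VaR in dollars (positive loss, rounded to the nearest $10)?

$7,230

σ_p² = 0.63²·2.51² + 0.37²·4.34² + 2·-0.31·0.63·0.37·2.51·4.34 = 3.5048 (%²).
σ_p = √3.5048 = 1.872%.
At 99.5%, z = 2.576.
VaR = 2.576 × 1.872% = 4.822%; on $150,000 that is $7,233.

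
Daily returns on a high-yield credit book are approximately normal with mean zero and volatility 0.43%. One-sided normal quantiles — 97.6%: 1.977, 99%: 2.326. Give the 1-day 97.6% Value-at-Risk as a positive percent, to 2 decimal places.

0.85%

VaR = z·σ = 1.977 × 0.43% = 0.850%.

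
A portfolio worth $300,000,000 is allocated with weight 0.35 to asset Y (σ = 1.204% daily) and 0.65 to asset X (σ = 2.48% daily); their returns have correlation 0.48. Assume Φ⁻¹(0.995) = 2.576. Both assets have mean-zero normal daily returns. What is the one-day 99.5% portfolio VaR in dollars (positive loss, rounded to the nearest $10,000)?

$14,310,000

σ_p² = 0.35²·1.204² + 0.65²·2.48² + 2·0.48·0.35·0.65·1.204·2.48 = 3.4282 (%²).
σ_p = √3.4282 = 1.852%.
VaR = 2.576 × 1.852% = 4.771%; on $300,000,000 that is $14,313,000.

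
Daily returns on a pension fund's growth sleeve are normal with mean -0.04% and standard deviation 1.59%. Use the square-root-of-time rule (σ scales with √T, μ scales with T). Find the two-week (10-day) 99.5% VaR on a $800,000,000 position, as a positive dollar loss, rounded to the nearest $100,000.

At 99.5%, z = 2.576.
σ_{10d} = 1.59% × √10 = 5.028%; μ_{10d} = 10 × -0.04% = -0.400%.
VaR = −(-0.400%) + 2.576 × 5.028% = 13.352%.
On $800,000,000: 0.13352 × $800,000,000 = $106,816,000.

$106,800,000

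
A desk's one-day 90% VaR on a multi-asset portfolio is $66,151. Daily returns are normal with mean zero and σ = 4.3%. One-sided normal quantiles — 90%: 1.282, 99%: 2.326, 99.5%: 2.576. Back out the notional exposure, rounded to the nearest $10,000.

$1,200,000

VaR as a fraction of value: z·σ = 1.282 × 4.3% = 5.5126%.
Position = $66,151 / 0.055126 = $1,199,996.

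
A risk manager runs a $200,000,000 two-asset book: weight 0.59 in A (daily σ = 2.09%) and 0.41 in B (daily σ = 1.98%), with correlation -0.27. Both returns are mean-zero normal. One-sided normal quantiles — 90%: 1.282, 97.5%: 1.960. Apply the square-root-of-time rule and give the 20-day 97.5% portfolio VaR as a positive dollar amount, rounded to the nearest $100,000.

$22,400,000

σ_p = √(0.59²·2.09² + 0.41²·1.98² + 2·-0.27·0.59·0.41·2.09·1.98) = 1.280%.
σ_{20d} = 1.280% × √20 = 5.724%.
VaR = 1.960 × 5.724% = 11.219%; on $200,000,000 that is $22,438,000.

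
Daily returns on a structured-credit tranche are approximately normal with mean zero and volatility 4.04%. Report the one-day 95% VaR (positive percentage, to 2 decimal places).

At 95% one-sided, z = 1.645.
VaR = z·σ = 1.645 × 4.04% = 6.646%.

6.65%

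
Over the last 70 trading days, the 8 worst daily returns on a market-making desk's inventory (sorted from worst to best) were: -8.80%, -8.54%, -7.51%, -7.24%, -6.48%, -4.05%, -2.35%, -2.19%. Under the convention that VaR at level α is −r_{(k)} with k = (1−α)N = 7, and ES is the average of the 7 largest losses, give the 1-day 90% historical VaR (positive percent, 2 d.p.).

2.35%

k = 7; the 7th lowest return is -2.35%, so VaR = 2.35%.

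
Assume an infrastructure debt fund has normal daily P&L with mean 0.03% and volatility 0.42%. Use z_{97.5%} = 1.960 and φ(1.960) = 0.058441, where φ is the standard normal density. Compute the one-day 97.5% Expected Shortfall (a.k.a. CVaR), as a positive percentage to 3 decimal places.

Tail multiplier: φ(z)/(1−α) = 0.058441 / 0.025 = 2.338.
ES = −(0.03%) + 0.42% × 2.338 = 0.952%.

0.952%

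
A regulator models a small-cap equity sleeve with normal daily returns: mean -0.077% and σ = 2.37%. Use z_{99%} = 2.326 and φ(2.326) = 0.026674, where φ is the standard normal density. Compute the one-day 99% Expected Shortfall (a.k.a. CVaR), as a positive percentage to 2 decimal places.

6.40%

Tail multiplier: φ(z)/(1−α) = 0.026674 / 0.01 = 2.667.
ES = −(-0.077%) + 2.37% × 2.667 = 6.398%.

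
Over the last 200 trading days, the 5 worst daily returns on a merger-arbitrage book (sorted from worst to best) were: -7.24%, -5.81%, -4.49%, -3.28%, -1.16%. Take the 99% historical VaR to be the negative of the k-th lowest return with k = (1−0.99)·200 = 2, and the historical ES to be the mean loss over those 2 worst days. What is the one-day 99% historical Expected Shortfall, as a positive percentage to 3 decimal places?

6.525%

The 2 worst returns sum to -13.05%.
ES = −(-13.05%) / 2 = 6.525%.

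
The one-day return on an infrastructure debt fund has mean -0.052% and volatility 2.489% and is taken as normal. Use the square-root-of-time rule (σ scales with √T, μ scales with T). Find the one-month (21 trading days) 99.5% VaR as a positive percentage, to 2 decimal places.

At 99.5%, z = 2.576.
σ_{21d} = 2.489% × √21 = 11.406%; μ_{21d} = 21 × -0.052% = -1.092%.
VaR = −(-1.092%) + 2.576 × 11.406% = 30.474%.

30.47%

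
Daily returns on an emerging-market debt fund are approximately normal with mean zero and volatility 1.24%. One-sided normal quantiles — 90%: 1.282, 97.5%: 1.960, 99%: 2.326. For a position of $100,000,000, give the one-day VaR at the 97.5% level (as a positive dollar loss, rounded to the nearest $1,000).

$2,430,000

VaR = z·σ = 1.960 × 1.24% = 2.430%.
On $100,000,000: 0.02430 × $100,000,000 = $2,430,000.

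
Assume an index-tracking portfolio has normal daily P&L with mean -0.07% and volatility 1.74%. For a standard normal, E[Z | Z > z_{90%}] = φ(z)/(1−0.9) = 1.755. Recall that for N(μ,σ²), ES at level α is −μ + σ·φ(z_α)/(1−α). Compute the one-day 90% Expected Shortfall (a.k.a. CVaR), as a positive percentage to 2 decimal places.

ES = −(-0.07%) + 1.74% × 1.755 = 3.124%.

3.12%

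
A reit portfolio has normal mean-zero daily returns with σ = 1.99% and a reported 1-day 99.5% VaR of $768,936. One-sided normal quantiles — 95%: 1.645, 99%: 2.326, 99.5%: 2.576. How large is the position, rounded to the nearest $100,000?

VaR as a fraction of value: z·σ = 2.576 × 1.99% = 5.12624%.
Position = $768,936 / 0.0512624 = $15,000,000.

$15,000,000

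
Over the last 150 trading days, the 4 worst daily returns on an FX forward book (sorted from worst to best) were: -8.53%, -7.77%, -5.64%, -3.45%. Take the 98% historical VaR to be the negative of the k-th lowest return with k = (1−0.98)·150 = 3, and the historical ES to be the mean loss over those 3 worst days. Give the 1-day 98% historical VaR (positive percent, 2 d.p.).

k = 3; the 3rd lowest return is -5.64%, so VaR = 5.64%.

5.64%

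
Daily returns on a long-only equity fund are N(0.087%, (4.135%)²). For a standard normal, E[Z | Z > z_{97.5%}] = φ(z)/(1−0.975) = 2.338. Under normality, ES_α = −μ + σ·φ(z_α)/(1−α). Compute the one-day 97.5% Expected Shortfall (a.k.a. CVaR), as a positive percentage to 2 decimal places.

9.58%

ES = −(0.087%) + 4.135% × 2.338 = 9.581%.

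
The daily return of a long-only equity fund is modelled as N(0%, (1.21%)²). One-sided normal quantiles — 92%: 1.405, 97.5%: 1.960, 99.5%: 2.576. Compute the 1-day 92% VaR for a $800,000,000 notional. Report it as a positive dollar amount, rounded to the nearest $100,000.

$13,600,000

VaR = z·σ = 1.405 × 1.21% = 1.700%.
On $800,000,000: 0.01700 × $800,000,000 = $13,600,000.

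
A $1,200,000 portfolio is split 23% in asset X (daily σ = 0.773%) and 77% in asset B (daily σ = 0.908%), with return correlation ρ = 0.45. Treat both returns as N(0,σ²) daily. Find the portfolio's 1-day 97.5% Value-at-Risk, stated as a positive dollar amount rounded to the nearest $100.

$18,700

σ_p² = 0.23²·0.773² + 0.77²·0.908² + 2·0.45·0.23·0.77·0.773·0.908 = 0.6323 (%²).
σ_p = √0.6323 = 0.795%.
At 97.5%, z = 1.960.
VaR = 1.960 × 0.795% = 1.558%; on $1,200,000 that is $18,696.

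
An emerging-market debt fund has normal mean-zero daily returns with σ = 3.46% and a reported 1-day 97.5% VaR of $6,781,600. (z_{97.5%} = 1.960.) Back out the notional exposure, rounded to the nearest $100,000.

VaR as a fraction of value: z·σ = 1.960 × 3.46% = 6.7816%.
Position = $6,781,600 / 0.067816 = $100,000,000.

$100,000,000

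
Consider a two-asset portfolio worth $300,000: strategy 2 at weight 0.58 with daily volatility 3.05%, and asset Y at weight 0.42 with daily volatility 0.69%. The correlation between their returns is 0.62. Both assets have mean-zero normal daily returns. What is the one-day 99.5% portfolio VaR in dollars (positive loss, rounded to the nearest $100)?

σ_p² = 0.58²·3.05² + 0.42²·0.69² + 2·0.62·0.58·0.42·3.05·0.69 = 3.8490 (%²).
σ_p = √3.8490 = 1.962%.
At 99.5%, z = 2.576.
VaR = 2.576 × 1.962% = 5.054%; on $300,000 that is $15,162.

$15,200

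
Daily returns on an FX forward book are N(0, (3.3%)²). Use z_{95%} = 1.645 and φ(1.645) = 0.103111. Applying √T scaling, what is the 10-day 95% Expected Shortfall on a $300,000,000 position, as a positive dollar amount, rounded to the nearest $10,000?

$64,560,000

σ_{10d} = 3.3% × √10 = 10.436%.
ES multiplier = φ(z)/(1−α) = 0.103111/0.05 = 2.062.
ES = 10.436% × 2.062 = 21.519%; on $300,000,000: $64,557,000.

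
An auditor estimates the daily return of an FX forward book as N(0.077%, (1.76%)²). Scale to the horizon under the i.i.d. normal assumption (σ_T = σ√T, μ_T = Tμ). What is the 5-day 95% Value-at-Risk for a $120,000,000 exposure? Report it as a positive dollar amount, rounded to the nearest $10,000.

At 95%, z = 1.645.
σ_{5d} = 1.76% × √5 = 3.935%; μ_{5d} = 5 × 0.077% = 0.385%.
VaR = −(0.385%) + 1.645 × 3.935% = 6.088%.
On $120,000,000: 0.06088 × $120,000,000 = $7,305,600.

$7,310,000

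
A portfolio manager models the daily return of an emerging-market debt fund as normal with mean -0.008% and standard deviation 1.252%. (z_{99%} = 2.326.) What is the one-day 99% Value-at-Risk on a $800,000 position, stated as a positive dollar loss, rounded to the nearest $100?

VaR = −μ + z·σ = −(-0.008%) + 2.326 × 1.252% = 2.920%.
On $800,000: 0.02920 × $800,000 = $23,360.

$23,400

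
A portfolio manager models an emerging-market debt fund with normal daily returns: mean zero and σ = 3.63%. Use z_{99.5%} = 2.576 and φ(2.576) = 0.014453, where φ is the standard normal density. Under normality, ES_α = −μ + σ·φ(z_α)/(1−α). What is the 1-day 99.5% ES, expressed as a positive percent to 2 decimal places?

10.49%

Tail multiplier: φ(z)/(1−α) = 0.014453 / 0.005 = 2.891.
ES = 3.63% × 2.891 = 10.494%.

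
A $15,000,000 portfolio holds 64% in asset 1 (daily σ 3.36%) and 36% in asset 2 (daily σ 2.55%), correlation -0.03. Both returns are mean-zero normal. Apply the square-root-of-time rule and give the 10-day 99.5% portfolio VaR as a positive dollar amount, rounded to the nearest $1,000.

$2,826,000

σ_p = √(0.64²·3.36² + 0.36²·2.55² + 2·-0.03·0.64·0.36·3.36·2.55) = 2.313%.
σ_{10d} = 2.313% × √10 = 7.314%.
z(99.5%) = 2.576.
VaR = 2.576 × 7.314% = 18.841%; on $15,000,000 that is $2,826,150.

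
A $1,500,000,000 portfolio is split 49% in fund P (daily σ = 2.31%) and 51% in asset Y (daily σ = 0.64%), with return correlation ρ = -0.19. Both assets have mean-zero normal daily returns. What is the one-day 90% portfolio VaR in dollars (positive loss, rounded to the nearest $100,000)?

$21,500,000

σ_p² = 0.49²·2.31² + 0.51²·0.64² + 2·-0.19·0.49·0.51·2.31·0.64 = 1.2473 (%²).
σ_p = √1.2473 = 1.117%.
At 90%, z = 1.282.
VaR = 1.282 × 1.117% = 1.432%; on $1,500,000,000 that is $21,480,000.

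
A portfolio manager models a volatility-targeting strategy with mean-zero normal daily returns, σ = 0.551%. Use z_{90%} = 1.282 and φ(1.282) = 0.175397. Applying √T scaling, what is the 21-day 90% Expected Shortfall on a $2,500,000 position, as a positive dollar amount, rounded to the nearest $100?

$110,700

σ_{21d} = 0.551% × √21 = 2.525%.
ES multiplier = φ(z)/(1−α) = 0.175397/0.1 = 1.754.
ES = 2.525% × 1.754 = 4.429%; on $2,500,000: $110,725.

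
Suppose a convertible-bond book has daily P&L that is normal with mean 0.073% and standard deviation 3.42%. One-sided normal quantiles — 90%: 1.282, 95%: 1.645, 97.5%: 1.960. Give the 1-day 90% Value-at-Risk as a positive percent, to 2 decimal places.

4.31%

VaR = −μ + z·σ = −(0.073%) + 1.282 × 3.42% = 4.311%.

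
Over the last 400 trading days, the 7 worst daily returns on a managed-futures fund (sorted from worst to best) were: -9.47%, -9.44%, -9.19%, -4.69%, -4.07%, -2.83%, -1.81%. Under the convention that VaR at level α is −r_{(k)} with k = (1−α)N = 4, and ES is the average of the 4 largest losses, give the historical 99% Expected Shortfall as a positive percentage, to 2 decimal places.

8.20%

The 4 worst returns sum to -32.79%.
ES = −(-32.79%) / 4 = 8.1975% ≈ 8.20%.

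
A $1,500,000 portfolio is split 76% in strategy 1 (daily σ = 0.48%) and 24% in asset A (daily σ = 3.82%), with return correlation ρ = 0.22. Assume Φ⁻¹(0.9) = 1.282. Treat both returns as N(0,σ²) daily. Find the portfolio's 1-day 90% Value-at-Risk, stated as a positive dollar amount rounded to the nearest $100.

$20,400

σ_p² = 0.76²·0.48² + 0.24²·3.82² + 2·0.22·0.76·0.24·0.48·3.82 = 1.1208 (%²).
σ_p = √1.1208 = 1.059%.
VaR = 1.282 × 1.059% = 1.358%; on $1,500,000 that is $20,370.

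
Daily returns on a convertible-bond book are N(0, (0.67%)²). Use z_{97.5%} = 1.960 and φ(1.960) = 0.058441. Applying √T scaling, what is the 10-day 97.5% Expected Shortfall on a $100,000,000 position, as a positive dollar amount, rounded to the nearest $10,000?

σ_{10d} = 0.67% × √10 = 2.119%.
ES multiplier = φ(z)/(1−α) = 0.058441/0.025 = 2.338.
ES = 2.119% × 2.338 = 4.954%; on $100,000,000: $4,954,000.

$4,950,000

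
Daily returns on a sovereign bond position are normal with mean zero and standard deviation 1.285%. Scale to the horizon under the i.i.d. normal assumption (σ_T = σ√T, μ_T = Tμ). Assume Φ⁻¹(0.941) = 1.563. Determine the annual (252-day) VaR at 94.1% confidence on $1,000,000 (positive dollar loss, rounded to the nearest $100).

σ_{252d} = 1.285% × √252 = 20.399%.
VaR = 1.563 × 20.399% = 31.884%.
On $1,000,000: 0.31884 × $1,000,000 = $318,840.

$318,800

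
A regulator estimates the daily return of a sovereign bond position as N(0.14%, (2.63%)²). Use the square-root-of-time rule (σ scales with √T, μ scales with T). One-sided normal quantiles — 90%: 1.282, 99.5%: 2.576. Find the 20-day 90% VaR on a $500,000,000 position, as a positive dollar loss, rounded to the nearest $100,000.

σ_{20d} = 2.63% × √20 = 11.762%; μ_{20d} = 20 × 0.14% = 2.800%.
VaR = −(2.800%) + 1.282 × 11.762% = 12.279%.
On $500,000,000: 0.12279 × $500,000,000 = $61,395,000.

$61,400,000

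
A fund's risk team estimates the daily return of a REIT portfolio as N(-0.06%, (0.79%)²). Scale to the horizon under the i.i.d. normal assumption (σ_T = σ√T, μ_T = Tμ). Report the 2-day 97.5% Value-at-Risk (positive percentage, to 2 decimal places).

At 97.5%, z = 1.960.
σ_{2d} = 0.79% × √2 = 1.117%; μ_{2d} = 2 × -0.06% = -0.120%.
VaR = −(-0.120%) + 1.960 × 1.117% = 2.309%.

2.31%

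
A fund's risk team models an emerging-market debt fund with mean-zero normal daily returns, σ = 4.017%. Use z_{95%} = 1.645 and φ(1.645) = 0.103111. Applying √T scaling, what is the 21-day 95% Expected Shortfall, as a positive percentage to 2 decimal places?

σ_{21d} = 4.017% × √21 = 18.408%.
ES multiplier = φ(z)/(1−α) = 0.103111/0.05 = 2.062.
ES = 18.408% × 2.062 = 37.957%.

37.96%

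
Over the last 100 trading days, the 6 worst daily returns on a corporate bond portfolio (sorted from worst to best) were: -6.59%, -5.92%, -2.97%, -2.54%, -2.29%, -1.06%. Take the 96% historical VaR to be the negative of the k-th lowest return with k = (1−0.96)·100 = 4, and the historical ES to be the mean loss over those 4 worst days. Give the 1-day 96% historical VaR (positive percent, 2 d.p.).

k = 4; the 4th lowest return is -2.54%, so VaR = 2.54%.

2.54%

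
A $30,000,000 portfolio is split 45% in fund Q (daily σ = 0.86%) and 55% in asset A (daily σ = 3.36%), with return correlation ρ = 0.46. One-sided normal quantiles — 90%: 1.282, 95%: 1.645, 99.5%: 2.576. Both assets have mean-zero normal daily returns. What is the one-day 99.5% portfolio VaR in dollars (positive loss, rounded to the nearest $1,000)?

$1,588,000

σ_p² = 0.45²·0.86² + 0.55²·3.36² + 2·0.46·0.45·0.55·0.86·3.36 = 4.2228 (%²).
σ_p = √4.2228 = 2.055%.
VaR = 2.576 × 2.055% = 5.294%; on $30,000,000 that is $1,588,200.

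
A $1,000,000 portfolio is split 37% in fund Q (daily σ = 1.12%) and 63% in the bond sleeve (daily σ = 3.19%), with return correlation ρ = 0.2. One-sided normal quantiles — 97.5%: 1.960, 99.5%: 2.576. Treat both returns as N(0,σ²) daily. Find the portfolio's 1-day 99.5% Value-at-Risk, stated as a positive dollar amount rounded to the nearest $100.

σ_p² = 0.37²·1.12² + 0.63²·3.19² + 2·0.2·0.37·0.63·1.12·3.19 = 4.5437 (%²).
σ_p = √4.5437 = 2.132%.
VaR = 2.576 × 2.132% = 5.492%; on $1,000,000 that is $54,920.

$54,900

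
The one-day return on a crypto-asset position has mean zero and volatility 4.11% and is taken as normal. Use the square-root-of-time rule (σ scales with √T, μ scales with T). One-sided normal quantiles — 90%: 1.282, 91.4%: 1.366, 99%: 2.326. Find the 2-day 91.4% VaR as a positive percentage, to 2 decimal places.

σ_{2d} = 4.11% × √2 = 5.812%.
VaR = 1.366 × 5.812% = 7.939%.

7.94%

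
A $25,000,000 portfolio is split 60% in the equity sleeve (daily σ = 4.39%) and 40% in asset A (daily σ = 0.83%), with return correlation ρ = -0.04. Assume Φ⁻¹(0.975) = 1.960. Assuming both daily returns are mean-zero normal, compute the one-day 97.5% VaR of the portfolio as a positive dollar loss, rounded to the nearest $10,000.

σ_p² = 0.6²·4.39² + 0.4²·0.83² + 2·-0.04·0.6·0.4·4.39·0.83 = 6.9782 (%²).
σ_p = √6.9782 = 2.642%.
VaR = 1.960 × 2.642% = 5.178%; on $25,000,000 that is $1,294,500.

$1,290,000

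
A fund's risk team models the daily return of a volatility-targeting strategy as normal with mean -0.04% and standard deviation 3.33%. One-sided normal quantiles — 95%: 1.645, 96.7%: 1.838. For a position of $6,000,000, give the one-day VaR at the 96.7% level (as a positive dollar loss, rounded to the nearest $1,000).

$370,000

VaR = −μ + z·σ = −(-0.04%) + 1.838 × 3.33% = 6.161%.
On $6,000,000: 0.06161 × $6,000,000 = $369,660.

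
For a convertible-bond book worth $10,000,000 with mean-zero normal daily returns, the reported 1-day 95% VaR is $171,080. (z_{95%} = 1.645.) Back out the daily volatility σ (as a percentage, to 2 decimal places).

1.04%

VaR as a fraction: $171,080 / $10,000,000 = 1.711%.
σ = VaR / z = 1.711% / 1.645 = 1.040%.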